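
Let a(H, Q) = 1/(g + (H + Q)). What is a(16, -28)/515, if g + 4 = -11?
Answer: -1/13905 ≈ -7.1917e-5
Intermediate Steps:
g = -15 (g = -4 - 11 = -15)
a(H, Q) = 1/(-15 + H + Q) (a(H, Q) = 1/(-15 + (H + Q)) = 1/(-15 + H + Q))
a(16, -28)/515 = 1/(-15 + 16 - 28*515) = (1/515)/(-27) = -1/27*1/515 = -1/13905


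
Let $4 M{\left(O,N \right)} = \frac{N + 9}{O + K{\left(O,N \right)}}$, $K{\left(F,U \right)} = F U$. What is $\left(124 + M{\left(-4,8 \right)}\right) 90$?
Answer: $\frac{89195}{8} \approx 11149.0$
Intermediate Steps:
$M{\left(O,N \right)} = \frac{9 + N}{4 \left(O + N O\right)}$ ($M{\left(O,N \right)} = \frac{\left(N + 9\right) \frac{1}{O + O N}}{4} = \frac{\left(9 + N\right) \frac{1}{O + N O}}{4} = \frac{\frac{1}{O + N O} \left(9 + N\right)}{4} = \frac{9 + N}{4 \left(O + N O\right)}$)
$\left(124 + M{\left(-4,8 \right)}\right) 90 = \left(124 + \frac{9 + 8}{4 \left(-4\right) \left(1 + 8\right)}\right) 90 = \left(124 + \frac{1}{4} \left(- \frac{1}{4}\right) \frac{1}{9} \cdot 17\right) 90 = \left(124 - \frac{17}{144}\right) 90 = \frac{17839}{144} \cdot 90 = \frac{89195}{8}$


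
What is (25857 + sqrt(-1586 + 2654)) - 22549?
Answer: 3308 + 2*sqrt(267) ≈ 3340.7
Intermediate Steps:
(25857 + sqrt(-1586 + 2654)) - 22549 = (25857 + sqrt(1068)) - 22549 = (25857 + 2*sqrt(267)) - 22549 = 3308 + 2*sqrt(267)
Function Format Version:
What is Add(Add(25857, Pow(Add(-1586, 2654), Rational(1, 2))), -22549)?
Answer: Add(3308, Mul(2, Pow(267, Rational(1, 2)))) ≈ 3340.7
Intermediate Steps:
Add(Add(25857, Pow(Add(-1586, 2654), Rational(1, 2))), -22549) = Add(Add(25857, Pow(1068, Rational(1, 2))), -22549) = Add(Add(25857, Mul(2, Pow(267, Rational(1, 2)))), -22549) = Add(3308, Mul(2, Pow(267, Rational(1, 2))))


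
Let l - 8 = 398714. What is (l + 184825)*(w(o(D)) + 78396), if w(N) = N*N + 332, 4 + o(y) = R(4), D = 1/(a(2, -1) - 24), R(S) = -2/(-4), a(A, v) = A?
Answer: 183794546667/4 ≈ 4.5949e+10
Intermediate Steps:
l = 398722 (l = 8 + 398714 = 398722)
R(S) = ½ (R(S) = -2*(-¼) = ½)
D = -1/22 (D = 1/(2 - 24) = 1/(-22) = -1/22 ≈ -0.045455)
o(y) = -7/2 (o(y) = -4 + ½ = -7/2)
w(N) = 332 + N² (w(N) = N² + 332 = 332 + N²)
(l + 184825)*(w(o(D)) + 78396) = (398722 + 184825)*((332 + (-7/2)²) + 78396) = 583547*((332 + 49/4) + 78396) = 583547*(1377/4 + 78396) = 583547*(314961/4) = 183794546667/4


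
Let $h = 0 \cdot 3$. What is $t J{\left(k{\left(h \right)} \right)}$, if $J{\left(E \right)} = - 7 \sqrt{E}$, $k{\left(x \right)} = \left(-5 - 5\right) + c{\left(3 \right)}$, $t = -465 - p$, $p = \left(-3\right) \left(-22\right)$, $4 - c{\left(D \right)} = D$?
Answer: $11151 i \approx 11151.0 i$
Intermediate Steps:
$c{\left(D \right)} = 4 - D$
$h = 0$
$p = 66$
$t = -531$ ($t = -465 - 66 = -531$)
$k{\left(x \right)} = -9$ ($k{\left(x \right)} = \left(-5 - 5\right) + \left(4 - 3\right) = -10 + \left(4 - 3\right) = -10 + 1 = -9$)
$t J{\left(k{\left(h \right)} \right)} = - 531 \left(- 7 \sqrt{-9}\right) = - 531 \left(- 7 \cdot 3 i\right) = - 531 \left(- 21 i\right) = 11151 i$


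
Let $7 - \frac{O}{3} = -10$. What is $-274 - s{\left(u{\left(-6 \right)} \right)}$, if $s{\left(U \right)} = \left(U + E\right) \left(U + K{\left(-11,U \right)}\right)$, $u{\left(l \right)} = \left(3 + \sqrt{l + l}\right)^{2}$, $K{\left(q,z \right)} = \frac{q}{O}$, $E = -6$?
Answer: $\frac{2194}{17} + \frac{2492 i \sqrt{3}}{17} \approx 129.06 + 253.9 i$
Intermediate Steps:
$O = 51$ ($O = 21 - -30 = 21 + 30 = 51$)
$K{\left(q,z \right)} = \frac{q}{51}$
$u{\left(l \right)} = \left(3 + \sqrt{2} \sqrt{l}\right)^{2}$ ($u{\left(l \right)} = \left(3 + \sqrt{2 l}\right)^{2} = \left(3 + \sqrt{2} \sqrt{l}\right)^{2}$)
$s{\left(U \right)} = \left(-6 + U\right) \left(- \frac{11}{51} + U\right)$ ($s{\left(U \right)} = \left(U - 6\right) \left(U + \frac{1}{51} \left(-11\right)\right) = \left(-6 + U\right) \left(U - \frac{11}{51}\right) = \left(-6 + U\right) \left(- \frac{11}{51} + U\right)$)
$-274 - s{\left(u{\left(-6 \right)} \right)} = -274 - \left(\frac{22}{17} + \left(\left(3 + \sqrt{2} \sqrt{-6}\right)^{2}\right)^{2} - \frac{317 \left(3 + \sqrt{2} \sqrt{-6}\right)^{2}}{51}\right) = -274 - \left(\frac{22}{17} + \left(\left(3 + \sqrt{2} i \sqrt{6}\right)^{2}\right)^{2} - \frac{317 \left(3 + \sqrt{2} i \sqrt{6}\right)^{2}}{51}\right) = -274 - \left(\frac{22}{17} + \left(\left(3 + 2 i \sqrt{3}\right)^{2}\right)^{2} - \frac{317 \left(3 + 2 i \sqrt{3}\right)^{2}}{51}\right) = -274 - \left(\frac{22}{17} + \left(3 + 2 i \sqrt{3}\right)^{4} - \frac{317 \left(3 + 2 i \sqrt{3}\right)^{2}}{51}\right) = - \frac{4680}{17} - \left(3 + 2 i \sqrt{3}\right)^{4} + \frac{317 \left(3 + 2 i \sqrt{3}\right)^{2}}{51}$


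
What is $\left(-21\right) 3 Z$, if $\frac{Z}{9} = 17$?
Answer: $-9639$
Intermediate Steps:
$Z = 153$ ($Z = 9 \cdot 17 = 153$)
$\left(-21\right) 3 Z = \left(-21\right) 3 \cdot 153 = \left(-63\right) 153 = -9639$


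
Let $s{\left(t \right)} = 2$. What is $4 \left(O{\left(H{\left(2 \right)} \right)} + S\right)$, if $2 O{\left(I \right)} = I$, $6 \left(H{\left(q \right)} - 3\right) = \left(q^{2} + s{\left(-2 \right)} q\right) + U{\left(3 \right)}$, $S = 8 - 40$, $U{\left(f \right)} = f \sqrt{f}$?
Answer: $- \frac{358}{3} + \sqrt{3} \approx -117.6$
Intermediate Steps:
$U{\left(f \right)} = f^{\frac{3}{2}}$
$S = -32$ ($S = 8 - 40 = -32$)
$H{\left(q \right)} = 3 + \frac{\sqrt{3}}{2} + \frac{q}{3} + \frac{q^{2}}{6}$ ($H{\left(q \right)} = 3 + \frac{\left(q^{2} + 2 q\right) + 3^{\frac{3}{2}}}{6} = 3 + \frac{\left(q^{2} + 2 q\right) + 3 \sqrt{3}}{6} = 3 + \frac{q^{2} + 2 q + 3 \sqrt{3}}{6} = 3 + \left(\frac{\sqrt{3}}{2} + \frac{q}{3} + \frac{q^{2}}{6}\right) = 3 + \frac{\sqrt{3}}{2} + \frac{q}{3} + \frac{q^{2}}{6}$)
$O{\left(I \right)} = \frac{I}{2}$
$4 \left(O{\left(H{\left(2 \right)} \right)} + S\right) = 4 \left(\frac{3 + \frac{\sqrt{3}}{2} + \frac{1}{3} \cdot 2 + \frac{2^{2}}{6}}{2} - 32\right) = 4 \left(\frac{3 + \frac{\sqrt{3}}{2} + \frac{2}{3} + \frac{1}{6} \cdot 4}{2} - 32\right) = 4 \left(\frac{3 + \frac{\sqrt{3}}{2} + \frac{2}{3} + \frac{2}{3}}{2} - 32\right) = 4 \left(\frac{\frac{13}{3} + \frac{\sqrt{3}}{2}}{2} - 32\right) = 4 \left(\left(\frac{13}{6} + \frac{\sqrt{3}}{4}\right) - 32\right) = 4 \left(- \frac{179}{6} + \frac{\sqrt{3}}{4}\right) = - \frac{358}{3} + \sqrt{3}$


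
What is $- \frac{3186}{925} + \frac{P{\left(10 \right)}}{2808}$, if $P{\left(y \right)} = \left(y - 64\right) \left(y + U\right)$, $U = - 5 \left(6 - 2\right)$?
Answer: $- \frac{78211}{24050} \approx -3.252$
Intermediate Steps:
$U = -20$ ($U = \left(-5\right) 4 = -20$)
$P{\left(y \right)} = \left(-64 + y\right) \left(-20 + y\right)$ ($P{\left(y \right)} = \left(y - 64\right) \left(y - 20\right) = \left(-64 + y\right) \left(-20 + y\right)$)
$- \frac{3186}{925} + \frac{P{\left(10 \right)}}{2808} = - \frac{3186}{925} + \frac{1280 + 10^{2} - 840}{2808} = \left(-3186\right) \frac{1}{925} + \left(1280 + 100 - 840\right) \frac{1}{2808} = - \frac{3186}{925} + 540 \cdot \frac{1}{2808} = - \frac{3186}{925} + \frac{5}{26} = - \frac{78211}{24050}$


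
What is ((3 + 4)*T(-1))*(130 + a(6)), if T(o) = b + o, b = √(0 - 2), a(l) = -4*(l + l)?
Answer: -574 + 574*I*√2 ≈ -574.0 + 811.76*I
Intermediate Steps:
a(l) = -8*l
b = I*√2 (b = √(-2) = I*√2 ≈ 1.4142*I)
T(o) = o + I*√2 (T(o) = I*√2 + o = o + I*√2)
((3 + 4)*T(-1))*(130 + a(6)) = ((3 + 4)*(-1 + I*√2))*(130 - 8*6) = (7*(-1 + I*√2))*(130 - 48) = (-7 + 7*I*√2)*82 = -574 + 574*I*√2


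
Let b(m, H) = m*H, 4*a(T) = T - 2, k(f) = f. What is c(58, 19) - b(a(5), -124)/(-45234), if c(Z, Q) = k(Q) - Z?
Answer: -588073/15078 ≈ -39.002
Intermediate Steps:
a(T) = -½ + T/4 (a(T) = (T - 2)/4 = (-2 + T)/4 = -½ + T/4)
c(Z, Q) = Q - Z
b(m, H) = H*m
c(58, 19) - b(a(5), -124)/(-45234) = (19 - 1*58) - (-124*(-½ + (¼)*5))/(-45234) = (19 - 58) - (-124*(-½ + 5/4))*(-1)/45234 = -39 - (-124*¾)*(-1)/45234 = -39 - (-93)*(-1)/45234 = -39 - 1*31/15078 = -39 - 31/15078 = -588073/15078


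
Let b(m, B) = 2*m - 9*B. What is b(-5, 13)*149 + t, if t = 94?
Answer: -18829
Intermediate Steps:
b(m, B) = -9*B + 2*m
b(-5, 13)*149 + t = (-9*13 + 2*(-5))*149 + 94 = (-117 - 10)*149 + 94 = -127*149 + 94 = -18923 + 94 = -18829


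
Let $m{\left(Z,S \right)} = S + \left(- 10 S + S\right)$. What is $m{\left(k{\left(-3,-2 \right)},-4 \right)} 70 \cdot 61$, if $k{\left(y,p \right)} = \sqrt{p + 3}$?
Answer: $136640$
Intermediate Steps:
$k{\left(y,p \right)} = \sqrt{3 + p}$
$m{\left(Z,S \right)} = - 8 S$ ($m{\left(Z,S \right)} = S - 9 S = - 8 S$)
$m{\left(k{\left(-3,-2 \right)},-4 \right)} 70 \cdot 61 = \left(-8\right) \left(-4\right) 70 \cdot 61 = 32 \cdot 70 \cdot 61 = 2240 \cdot 61 = 136640$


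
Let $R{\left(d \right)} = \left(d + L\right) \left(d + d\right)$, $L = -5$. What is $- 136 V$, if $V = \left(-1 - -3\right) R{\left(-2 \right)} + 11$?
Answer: $-9112$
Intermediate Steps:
$R{\left(d \right)} = 2 d \left(-5 + d\right)$ ($R{\left(d \right)} = \left(d - 5\right) \left(d + d\right) = \left(-5 + d\right) 2 d = 2 d \left(-5 + d\right)$)
$V = 67$ ($V = \left(-1 - -3\right) 2 \left(-2\right) \left(-5 - 2\right) + 11 = \left(-1 + 3\right) 2 \left(-2\right) \left(-7\right) + 11 = 2 \cdot 28 + 11 = 56 + 11 = 67$)
$- 136 V = \left(-136\right) 67 = -9112$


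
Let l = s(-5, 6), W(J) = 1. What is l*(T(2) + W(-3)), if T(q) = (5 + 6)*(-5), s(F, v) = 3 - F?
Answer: -432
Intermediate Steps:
l = 8 (l = 3 - 1*(-5) = 3 + 5 = 8)
T(q) = -55 (T(q) = 11*(-5) = -55)
l*(T(2) + W(-3)) = 8*(-55 + 1) = 8*(-54) = -432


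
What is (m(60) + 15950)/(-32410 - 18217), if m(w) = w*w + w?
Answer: -19610/50627 ≈ -0.38734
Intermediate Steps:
m(w) = w + w² (m(w) = w² + w = w + w²)
(m(60) + 15950)/(-32410 - 18217) = (60*(1 + 60) + 15950)/(-32410 - 18217) = (60*61 + 15950)/(-50627) = (3660 + 15950)*(-1/50627) = 19610*(-1/50627) = -19610/50627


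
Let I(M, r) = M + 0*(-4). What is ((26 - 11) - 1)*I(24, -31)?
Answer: 336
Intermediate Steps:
I(M, r) = M (I(M, r) = M + 0 = M)
((26 - 11) - 1)*I(24, -31) = ((26 - 11) - 1)*24 = (15 - 1)*24 = 14*24 = 336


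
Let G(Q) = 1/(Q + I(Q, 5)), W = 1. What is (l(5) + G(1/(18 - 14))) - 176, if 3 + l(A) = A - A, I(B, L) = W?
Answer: -891/5 ≈ -178.20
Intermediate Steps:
I(B, L) = 1
l(A) = -3 (l(A) = -3 + (A - A) = -3 + 0 = -3)
G(Q) = 1/(1 + Q) (G(Q) = 1/(Q + 1) = 1/(1 + Q))
(l(5) + G(1/(18 - 14))) - 176 = (-3 + 1/(1 + 1/(18 - 14))) - 176 = (-3 + 1/(1 + 1/4)) - 176 = (-3 + 1/(5/4)) - 176 = (-3 + 4/5) - 176 = -11/5 - 176 = -891/5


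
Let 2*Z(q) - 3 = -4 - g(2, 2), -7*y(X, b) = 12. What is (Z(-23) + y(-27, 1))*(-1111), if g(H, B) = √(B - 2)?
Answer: 34441/14 ≈ 2460.1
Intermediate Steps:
g(H, B) = √(-2 + B)
y(X, b) = -12/7 (y(X, b) = -⅐*12 = -12/7)
Z(q) = -½ (Z(q) = 3/2 + (-4 - √(-2 + 2))/2 = 3/2 + (-4 - √0)/2 = 3/2 + (-4 - 1*0)/2 = 3/2 + (-4 + 0)/2 = 3/2 + (½)*(-4) = 3/2 - 2 = -½)
(Z(-23) + y(-27, 1))*(-1111) = (-½ - 12/7)*(-1111) = -31/14*(-1111) = 34441/14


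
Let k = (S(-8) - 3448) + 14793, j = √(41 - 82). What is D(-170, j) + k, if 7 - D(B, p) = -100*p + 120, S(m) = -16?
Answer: 11216 + 100*I*√41 ≈ 11216.0 + 640.31*I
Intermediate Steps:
j = I*√41 (j = √(-41) = I*√41 ≈ 6.4031*I)
D(B, p) = -113 + 100*p (D(B, p) = 7 - (-100*p + 120) = 7 - (120 - 100*p) = 7 + (-120 + 100*p) = -113 + 100*p)
k = 11329 (k = (-16 - 3448) + 14793 = -3464 + 14793 = 11329)
D(-170, j) + k = (-113 + 100*(I*√41)) + 11329 = (-113 + 100*I*√41) + 11329 = 11216 + 100*I*√41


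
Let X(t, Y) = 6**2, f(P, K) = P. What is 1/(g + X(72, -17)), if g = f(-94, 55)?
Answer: -1/58 ≈ -0.017241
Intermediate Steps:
X(t, Y) = 36
g = -94
1/(g + X(72, -17)) = 1/(-94 + 36) = 1/(-58) = -1/58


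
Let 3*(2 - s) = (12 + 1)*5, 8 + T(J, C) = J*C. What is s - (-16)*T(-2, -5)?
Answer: 37/3 ≈ 12.333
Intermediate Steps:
T(J, C) = -8 + C*J (T(J, C) = -8 + J*C = -8 + C*J)
s = -59/3 (s = 2 - (12 + 1)*5/3 = 2 - 13*5/3 = 2 - 1/3*65 = 2 - 65/3 = -59/3 ≈ -19.667)
s - (-16)*T(-2, -5) = -59/3 - (-16)*(-8 - 5*(-2)) = -59/3 - (-16)*(-8 + 10) = -59/3 - (-16)*2 = -59/3 - 1*(-32) = -59/3 + 32 = 37/3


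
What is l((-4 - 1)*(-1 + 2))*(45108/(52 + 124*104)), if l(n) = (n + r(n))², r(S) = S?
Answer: 375900/1079 ≈ 348.38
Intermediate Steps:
l(n) = 4*n² (l(n) = (n + n)² = (2*n)² = 4*n²)
l((-4 - 1)*(-1 + 2))*(45108/(52 + 124*104)) = (4*((-4 - 1)*(-1 + 2))²)*(45108/(52 + 124*104)) = (4*(-5*1)²)*(45108/(52 + 12896)) = (4*(-5)²)*(45108/12948) = (4*25)*(45108*(1/12948)) = 100*(3759/1079) = 375900/1079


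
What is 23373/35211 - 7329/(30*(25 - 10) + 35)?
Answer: -847854/58685 ≈ -14.448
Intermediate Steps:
23373/35211 - 7329/(30*(25 - 10) + 35) = 23373*(1/35211) - 7329/(30*15 + 35) = 7791/11737 - 7329/(450 + 35) = 7791/11737 - 7329/485 = -847854/58685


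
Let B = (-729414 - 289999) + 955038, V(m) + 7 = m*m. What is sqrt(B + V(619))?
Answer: sqrt(318779) ≈ 564.61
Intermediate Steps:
V(m) = -7 + m**2 (V(m) = -7 + m*m = -7 + m**2)
B = -64375 (B = -1019413 + 955038 = -64375)
sqrt(B + V(619)) = sqrt(-64375 + (-7 + 619**2)) = sqrt(-64375 + (-7 + 383161)) = sqrt(-64375 + 383154) = sqrt(318779)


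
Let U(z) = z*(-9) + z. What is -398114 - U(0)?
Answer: -398114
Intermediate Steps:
U(z) = -8*z (U(z) = -9*z + z = -8*z)
-398114 - U(0) = -398114 - (-8)*0 = -398114 - 1*0 = -398114 + 0 = -398114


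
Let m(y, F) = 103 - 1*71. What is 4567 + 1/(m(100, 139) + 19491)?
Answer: 89161542/19523 ≈ 4567.0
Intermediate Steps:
m(y, F) = 32 (m(y, F) = 103 - 71 = 32)
4567 + 1/(m(100, 139) + 19491) = 4567 + 1/(32 + 19491) = 4567 + 1/19523 = 89161542/19523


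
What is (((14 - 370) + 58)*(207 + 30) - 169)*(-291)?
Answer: 20601345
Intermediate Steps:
(((14 - 370) + 58)*(207 + 30) - 169)*(-291) = ((-356 + 58)*237 - 169)*(-291) = (-298*237 - 169)*(-291) = (-70626 - 169)*(-291) = -70795*(-291) = 20601345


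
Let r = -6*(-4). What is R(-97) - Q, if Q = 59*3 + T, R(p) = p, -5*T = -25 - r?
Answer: -1419/5 ≈ -283.80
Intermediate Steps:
r = 24
T = 49/5 (T = -(-25 - 1*24)/5 = -(-25 - 24)/5 = -⅕*(-49) = 49/5 ≈ 9.8000)
Q = 934/5 (Q = 59*3 + 49/5 = 177 + 49/5 = 934/5 ≈ 186.80)
R(-97) - Q = -97 - 1*934/5 = -97 - 934/5 = -1419/5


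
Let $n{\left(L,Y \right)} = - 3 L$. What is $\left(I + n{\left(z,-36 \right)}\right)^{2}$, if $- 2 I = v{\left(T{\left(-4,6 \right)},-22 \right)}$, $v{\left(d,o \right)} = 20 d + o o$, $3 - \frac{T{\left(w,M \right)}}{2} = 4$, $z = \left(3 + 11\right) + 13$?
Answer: $91809$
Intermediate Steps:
$z = 27$ ($z = 14 + 13 = 27$)
$T{\left(w,M \right)} = -2$ ($T{\left(w,M \right)} = 6 - 8 = -2$)
$v{\left(d,o \right)} = o^{2} + 20 d$ ($v{\left(d,o \right)} = 20 d + o^{2} = o^{2} + 20 d$)
$I = -222$ ($I = - \frac{\left(-22\right)^{2} + 20 \left(-2\right)}{2} = - \frac{484 - 40}{2} = \left(- \frac{1}{2}\right) 444 = -222$)
$\left(I + n{\left(z,-36 \right)}\right)^{2} = \left(-222 - 81\right)^{2} = \left(-303\right)^{2} = 91809$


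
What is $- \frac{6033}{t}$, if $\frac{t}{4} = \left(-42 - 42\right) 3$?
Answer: $\frac{2011}{336} \approx 5.9851$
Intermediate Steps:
$t = -1008$ ($t = 4 \left(-42 - 42\right) 3 = 4 \left(\left(-84\right) 3\right) = 4 \left(-252\right) = -1008$)
$- \frac{6033}{t} = - \frac{6033}{-1008} = \left(-6033\right) \left(- \frac{1}{1008}\right) = \frac{2011}{336}$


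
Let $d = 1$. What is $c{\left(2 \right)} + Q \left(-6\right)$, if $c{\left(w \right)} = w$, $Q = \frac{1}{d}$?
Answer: $-4$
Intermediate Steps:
$Q = 1$ ($Q = 1^{-1} = 1$)
$c{\left(2 \right)} + Q \left(-6\right) = 2 + 1 \left(-6\right) = 2 - 6 = -4$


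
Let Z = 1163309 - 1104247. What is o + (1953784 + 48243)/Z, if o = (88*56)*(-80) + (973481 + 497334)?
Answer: 63586674677/59062 ≈ 1.0766e+6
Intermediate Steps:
Z = 59062
o = 1076575 (o = 4928*(-80) + 1470815 = -394240 + 1470815 = 1076575)
o + (1953784 + 48243)/Z = 1076575 + (1953784 + 48243)/59062 = 1076575 + 2002027*(1/59062) = 1076575 + 2002027/59062 = 63586674677/59062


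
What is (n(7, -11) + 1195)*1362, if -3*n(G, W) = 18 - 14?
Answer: 1625774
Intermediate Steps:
n(G, W) = -4/3 (n(G, W) = -(18 - 14)/3 = -⅓*4 = -4/3)
(n(7, -11) + 1195)*1362 = (-4/3 + 1195)*1362 = (3581/3)*1362 = 1625774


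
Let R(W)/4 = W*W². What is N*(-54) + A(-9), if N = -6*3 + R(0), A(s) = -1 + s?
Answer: 962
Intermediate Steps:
R(W) = 4*W³ (R(W) = 4*(W*W²) = 4*W³)
N = -18 (N = -6*3 + 4*0³ = -18 + 4*0 = -18 + 0 = -18)
N*(-54) + A(-9) = -18*(-54) + (-1 - 9) = 972 - 10 = 962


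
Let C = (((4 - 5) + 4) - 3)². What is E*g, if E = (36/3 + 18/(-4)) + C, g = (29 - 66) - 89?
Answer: -945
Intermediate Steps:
g = -126 (g = -37 - 89 = -126)
C = 0 (C = ((-1 + 4) - 3)² = (3 - 3)² = 0² = 0)
E = 15/2 (E = (36/3 + 18/(-4)) + 0 = (36*(⅓) + 18*(-¼)) + 0 = (12 - 9/2) + 0 = 15/2 + 0 = 15/2 ≈ 7.5000)
E*g = (15/2)*(-126) = -945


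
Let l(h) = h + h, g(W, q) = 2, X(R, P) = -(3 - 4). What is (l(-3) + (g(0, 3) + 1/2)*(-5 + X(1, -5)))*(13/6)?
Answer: -104/3 ≈ -34.667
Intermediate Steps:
X(R, P) = 1 (X(R, P) = -1*(-1) = 1)
l(h) = 2*h
(l(-3) + (g(0, 3) + 1/2)*(-5 + X(1, -5)))*(13/6) = (2*(-3) + (2 + 1/2)*(-5 + 1))*(13/6) = (-6 + (2 + 1/2)*(-4))*(13*(1/6)) = (-6 + (5/2)*(-4))*(13/6) = (-6 - 10)*(13/6) = -16*13/6 = -104/3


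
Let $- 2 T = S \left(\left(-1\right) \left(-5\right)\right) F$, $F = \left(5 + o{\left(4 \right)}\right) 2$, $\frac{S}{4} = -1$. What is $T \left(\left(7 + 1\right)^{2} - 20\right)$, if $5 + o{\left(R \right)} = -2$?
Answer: $-1760$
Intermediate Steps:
$S = -4$ ($S = 4 \left(-1\right) = -4$)
$o{\left(R \right)} = -7$ ($o{\left(R \right)} = -5 - 2 = -7$)
$F = -4$ ($F = \left(5 - 7\right) 2 = \left(-2\right) 2 = -4$)
$T = -40$ ($T = - \frac{- 4 \left(\left(-1\right) \left(-5\right)\right) \left(-4\right)}{2} = - \frac{\left(-4\right) 5 \left(-4\right)}{2} = - \frac{\left(-20\right) \left(-4\right)}{2} = \left(- \frac{1}{2}\right) 80 = -40$)
$T \left(\left(7 + 1\right)^{2} - 20\right) = - 40 \left(\left(7 + 1\right)^{2} - 20\right) = - 40 \left(8^{2} - 20\right) = - 40 \left(64 - 20\right) = \left(-40\right) 44 = -1760$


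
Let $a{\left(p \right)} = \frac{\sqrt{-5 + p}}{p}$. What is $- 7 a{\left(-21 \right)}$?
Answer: $\frac{i \sqrt{26}}{3} \approx 1.6997 i$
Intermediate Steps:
$a{\left(p \right)} = \frac{\sqrt{-5 + p}}{p}$
$- 7 a{\left(-21 \right)} = - 7 \frac{\sqrt{-5 - 21}}{-21} = - 7 \left(- \frac{\sqrt{-26}}{21}\right) = - 7 \left(- \frac{i \sqrt{26}}{21}\right) = \frac{i \sqrt{26}}{3}$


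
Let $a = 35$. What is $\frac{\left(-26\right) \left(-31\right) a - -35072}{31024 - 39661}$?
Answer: $- \frac{21094}{2879} \approx -7.3269$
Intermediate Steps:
$\frac{\left(-26\right) \left(-31\right) a - -35072}{31024 - 39661} = \frac{\left(-26\right) \left(-31\right) 35 - -35072}{31024 - 39661} = \frac{806 \cdot 35 + 35072}{-8637} = \left(28210 + 35072\right) \left(- \frac{1}{8637}\right) = 63282 \left(- \frac{1}{8637}\right) = - \frac{21094}{2879}$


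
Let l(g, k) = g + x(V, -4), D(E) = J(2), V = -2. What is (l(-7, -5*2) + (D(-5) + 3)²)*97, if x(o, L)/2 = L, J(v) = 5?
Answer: 4753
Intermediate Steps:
x(o, L) = 2*L
D(E) = 5
l(g, k) = -8 + g (l(g, k) = g + 2*(-4) = g - 8 = -8 + g)
(l(-7, -5*2) + (D(-5) + 3)²)*97 = ((-8 - 7) + (5 + 3)²)*97 = (-15 + 8²)*97 = (-15 + 64)*97 = 49*97 = 4753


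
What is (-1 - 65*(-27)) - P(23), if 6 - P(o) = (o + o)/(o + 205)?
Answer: 199295/114 ≈ 1748.2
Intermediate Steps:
P(o) = 6 - 2*o/(205 + o) (P(o) = 6 - (o + o)/(o + 205) = 6 - 2*o/(205 + o))
(-1 - 65*(-27)) - P(23) = (-1 - 65*(-27)) - 2*(615 + 2*23)/(205 + 23) = (-1 + 1755) - 2*(615 + 46)/228 = 1754 - 2*661/228 = 1754 - 1*661/114 = 1754 - 661/114 = 199295/114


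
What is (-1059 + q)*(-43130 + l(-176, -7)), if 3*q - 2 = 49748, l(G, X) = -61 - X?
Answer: -2011208432/3 ≈ -6.7040e+8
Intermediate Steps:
q = 49750/3 (q = ⅔ + (⅓)*49748 = ⅔ + 49748/3 = 49750/3 ≈ 16583.)
(-1059 + q)*(-43130 + l(-176, -7)) = (-1059 + 49750/3)*(-43130 + (-61 - 1*(-7))) = 46573*(-43130 + (-61 + 7))/3 = 46573*(-43130 - 54)/3 = (46573/3)*(-43184) = -2011208432/3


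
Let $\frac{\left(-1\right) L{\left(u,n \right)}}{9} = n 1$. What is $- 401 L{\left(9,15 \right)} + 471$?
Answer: $54606$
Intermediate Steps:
$L{\left(u,n \right)} = - 9 n$ ($L{\left(u,n \right)} = - 9 n 1 = - 9 n$)
$- 401 L{\left(9,15 \right)} + 471 = - 401 \left(\left(-9\right) 15\right) + 471 = \left(-401\right) \left(-135\right) + 471 = 54135 + 471 = 54606$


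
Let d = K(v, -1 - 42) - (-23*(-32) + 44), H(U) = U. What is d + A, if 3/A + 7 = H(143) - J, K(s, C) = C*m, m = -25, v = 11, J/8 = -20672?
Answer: 48826043/165512 ≈ 295.00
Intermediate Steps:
J = -165376 (J = 8*(-20672) = -165376)
K(s, C) = -25*C (K(s, C) = C*(-25) = -25*C)
A = 3/165512 (A = 3/(-7 + (143 - 1*(-165376))) = 3/(-7 + (143 + 165376)) = 3/(-7 + 165519) = 3/165512 ≈ 1.8126e-5)
d = 295 (d = -25*(-1 - 42) - (-23*(-32) + 44) = -25*(-43) - (736 + 44) = 1075 - 1*780 = 1075 - 780 = 295)
d + A = 295 + 3/165512 = 48826043/165512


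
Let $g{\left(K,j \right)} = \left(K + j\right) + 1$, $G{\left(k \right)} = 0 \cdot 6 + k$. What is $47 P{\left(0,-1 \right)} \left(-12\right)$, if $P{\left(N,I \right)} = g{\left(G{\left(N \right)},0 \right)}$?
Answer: $-564$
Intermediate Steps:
$G{\left(k \right)} = k$ ($G{\left(k \right)} = 0 + k = k$)
$g{\left(K,j \right)} = 1 + K + j$
$P{\left(N,I \right)} = 1 + N$ ($P{\left(N,I \right)} = 1 + N + 0 = 1 + N$)
$47 P{\left(0,-1 \right)} \left(-12\right) = 47 \left(1 + 0\right) \left(-12\right) = 47 \cdot 1 \left(-12\right) = 47 \left(-12\right) = -564$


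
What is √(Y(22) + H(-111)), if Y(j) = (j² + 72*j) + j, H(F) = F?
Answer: √1979 ≈ 44.486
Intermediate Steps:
Y(j) = j² + 73*j
√(Y(22) + H(-111)) = √(22*(73 + 22) - 111) = √(22*95 - 111) = √(2090 - 111) = √1979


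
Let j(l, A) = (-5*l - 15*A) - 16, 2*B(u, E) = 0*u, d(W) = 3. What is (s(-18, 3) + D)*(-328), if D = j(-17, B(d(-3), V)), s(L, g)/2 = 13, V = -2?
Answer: -31160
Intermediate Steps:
B(u, E) = 0 (B(u, E) = (0*u)/2 = (½)*0 = 0)
s(L, g) = 26 (s(L, g) = 2*13 = 26)
j(l, A) = -16 - 15*A - 5*l (j(l, A) = (-15*A - 5*l) - 16 = -16 - 15*A - 5*l)
D = 69 (D = -16 - 15*0 - 5*(-17) = -16 + 0 + 85 = 69)
(s(-18, 3) + D)*(-328) = (26 + 69)*(-328) = 95*(-328) = -31160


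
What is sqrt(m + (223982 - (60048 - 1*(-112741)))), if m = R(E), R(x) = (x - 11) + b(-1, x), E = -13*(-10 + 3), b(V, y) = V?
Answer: 2*sqrt(12818) ≈ 226.43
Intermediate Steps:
E = 91 (E = -13*(-7) = 91)
R(x) = -12 + x (R(x) = (x - 11) - 1 = (-11 + x) - 1 = -12 + x)
m = 79 (m = -12 + 91 = 79)
sqrt(m + (223982 - (60048 - 1*(-112741)))) = sqrt(79 + (223982 - (60048 - 1*(-112741)))) = sqrt(79 + (223982 - (60048 + 112741))) = sqrt(79 + (223982 - 1*172789)) = sqrt(79 + (223982 - 172789)) = sqrt(79 + 51193) = sqrt(51272) = 2*sqrt(12818)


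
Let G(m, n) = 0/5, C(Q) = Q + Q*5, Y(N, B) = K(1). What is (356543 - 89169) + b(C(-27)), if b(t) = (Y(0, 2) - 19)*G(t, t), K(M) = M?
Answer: 267374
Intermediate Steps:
Y(N, B) = 1
C(Q) = 6*Q (C(Q) = Q + 5*Q = 6*Q)
G(m, n) = 0 (G(m, n) = 0*(1/5) = 0)
b(t) = 0 (b(t) = (1 - 19)*0 = -18*0 = 0)
(356543 - 89169) + b(C(-27)) = (356543 - 89169) + 0 = 267374 + 0 = 267374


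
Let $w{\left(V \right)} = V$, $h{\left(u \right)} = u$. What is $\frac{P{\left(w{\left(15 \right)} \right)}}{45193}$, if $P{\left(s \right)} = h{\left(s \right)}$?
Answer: $\frac{15}{45193} \approx 0.00033191$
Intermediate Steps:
$P{\left(s \right)} = s$
$\frac{P{\left(w{\left(15 \right)} \right)}}{45193} = \frac{15}{45193}$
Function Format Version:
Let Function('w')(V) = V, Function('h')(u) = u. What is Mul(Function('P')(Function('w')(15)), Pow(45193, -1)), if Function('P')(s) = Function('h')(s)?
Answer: Rational(15, 45193) ≈ 0.00033191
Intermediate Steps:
Function('P')(s) = s
Mul(Function('P')(Function('w')(15)), Pow(45193, -1)) = Mul(15, Pow(45193, -1)) = Mul(15, Rational(1, 45193)) = Rational(15, 45193)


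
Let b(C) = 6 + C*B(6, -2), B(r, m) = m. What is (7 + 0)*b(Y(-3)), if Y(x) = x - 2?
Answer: 112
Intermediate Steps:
Y(x) = -2 + x
b(C) = 6 - 2*C (b(C) = 6 + C*(-2) = 6 - 2*C)
(7 + 0)*b(Y(-3)) = (7 + 0)*(6 - 2*(-2 - 3)) = 7*(6 - 2*(-5)) = 7*(6 + 10) = 7*16 = 112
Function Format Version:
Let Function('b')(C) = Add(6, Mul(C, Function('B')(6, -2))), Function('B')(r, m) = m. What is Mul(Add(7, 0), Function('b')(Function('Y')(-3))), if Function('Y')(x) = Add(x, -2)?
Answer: 112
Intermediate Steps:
Function('Y')(x) = Add(-2, x)
Function('b')(C) = Add(6, Mul(-2, C)) (Function('b')(C) = Add(6, Mul(C, -2)) = Add(6, Mul(-2, C)))
Mul(Add(7, 0), Function('b')(Function('Y')(-3))) = Mul(Add(7, 0), Add(6, Mul(-2, Add(-2, -3)))) = Mul(7, Add(6, Mul(-2, -5))) = Mul(7, Add(6, 10)) = Mul(7, 16) = 112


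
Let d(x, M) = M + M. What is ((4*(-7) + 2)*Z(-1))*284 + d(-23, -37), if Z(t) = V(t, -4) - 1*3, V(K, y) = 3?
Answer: -74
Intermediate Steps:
d(x, M) = 2*M
Z(t) = 0 (Z(t) = 3 - 1*3 = 3 - 3 = 0)
((4*(-7) + 2)*Z(-1))*284 + d(-23, -37) = ((4*(-7) + 2)*0)*284 + 2*(-37) = ((-28 + 2)*0)*284 - 74 = -26*0*284 - 74 = 0*284 - 74 = 0 - 74 = -74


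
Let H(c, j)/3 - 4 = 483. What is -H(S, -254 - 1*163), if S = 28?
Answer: -1461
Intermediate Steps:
H(c, j) = 1461 (H(c, j) = 12 + 3*483 = 12 + 1449 = 1461)
-H(S, -254 - 1*163) = -1*1461 = -1461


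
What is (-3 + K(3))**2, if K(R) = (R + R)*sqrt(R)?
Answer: 117 - 36*sqrt(3) ≈ 54.646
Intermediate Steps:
K(R) = 2*R**(3/2) (K(R) = (2*R)*sqrt(R) = 2*R**(3/2))
(-3 + K(3))**2 = (-3 + 2*3**(3/2))**2 = (-3 + 2*(3*sqrt(3)))**2 = (-3 + 6*sqrt(3))**2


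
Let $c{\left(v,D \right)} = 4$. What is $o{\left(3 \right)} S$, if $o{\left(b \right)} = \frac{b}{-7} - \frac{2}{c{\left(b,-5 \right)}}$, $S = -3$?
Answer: $\frac{39}{14} \approx 2.7857$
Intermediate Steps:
$o{\left(b \right)} = - \frac{1}{2} - \frac{b}{7}$ ($o{\left(b \right)} = \frac{b}{-7} - \frac{2}{4} = b \left(- \frac{1}{7}\right) - \frac{1}{2} = - \frac{b}{7} - \frac{1}{2} = - \frac{1}{2} - \frac{b}{7}$)
$o{\left(3 \right)} S = \left(- \frac{1}{2} - \frac{3}{7}\right) \left(-3\right) = \left(- \frac{13}{14}\right) \left(-3\right) = \frac{39}{14}$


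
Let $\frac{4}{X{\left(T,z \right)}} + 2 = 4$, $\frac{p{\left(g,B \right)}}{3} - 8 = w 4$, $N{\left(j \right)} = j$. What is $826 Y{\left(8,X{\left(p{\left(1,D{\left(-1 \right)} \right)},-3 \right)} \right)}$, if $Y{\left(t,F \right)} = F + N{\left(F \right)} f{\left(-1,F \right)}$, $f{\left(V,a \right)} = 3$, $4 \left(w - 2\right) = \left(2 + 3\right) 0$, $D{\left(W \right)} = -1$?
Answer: $6608$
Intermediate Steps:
$w = 2$ ($w = 2 + \frac{\left(2 + 3\right) 0}{4} = 2 + \frac{5 \cdot 0}{4} = 2 + \frac{1}{4} \cdot 0 = 2 + 0 = 2$)
$p{\left(g,B \right)} = 48$ ($p{\left(g,B \right)} = 24 + 3 \cdot 2 \cdot 4 = 24 + 3 \cdot 8 = 24 + 24 = 48$)
$X{\left(T,z \right)} = 2$ ($X{\left(T,z \right)} = \frac{4}{-2 + 4} = \frac{4}{2} = 4 \cdot \frac{1}{2} = 2$)
$Y{\left(t,F \right)} = 4 F$ ($Y{\left(t,F \right)} = F + F 3 = F + 3 F = 4 F$)
$826 Y{\left(8,X{\left(p{\left(1,D{\left(-1 \right)} \right)},-3 \right)} \right)} = 826 \cdot 4 \cdot 2 = 826 \cdot 8 = 6608$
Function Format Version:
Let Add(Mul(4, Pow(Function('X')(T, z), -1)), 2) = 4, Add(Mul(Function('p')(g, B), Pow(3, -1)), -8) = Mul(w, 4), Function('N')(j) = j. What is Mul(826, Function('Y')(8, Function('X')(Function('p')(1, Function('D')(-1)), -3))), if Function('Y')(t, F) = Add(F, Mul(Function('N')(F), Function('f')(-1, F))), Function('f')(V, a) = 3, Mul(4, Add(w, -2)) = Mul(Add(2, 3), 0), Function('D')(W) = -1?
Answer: 6608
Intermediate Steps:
w = 2 (w = Add(2, Mul(Rational(1, 4), Mul(Add(2, 3), 0))) = Add(2, Mul(Rational(1, 4), Mul(5, 0))) = Add(2, Mul(Rational(1, 4), 0)) = Add(2, 0) = 2)
Function('p')(g, B) = 48 (Function('p')(g, B) = Add(24, Mul(3, Mul(2, 4))) = Add(24, Mul(3, 8)) = Add(24, 24) = 48)
Function('X')(T, z) = 2 (Function('X')(T, z) = Mul(4, Pow(Add(-2, 4), -1)) = Mul(4, Pow(2, -1)) = Mul(4, Rational(1, 2)) = 2)
Function('Y')(t, F) = Mul(4, F) (Function('Y')(t, F) = Add(F, Mul(F, 3)) = Add(F, Mul(3, F)) = Mul(4, F))
Mul(826, Function('Y')(8, Function('X')(Function('p')(1, Function('D')(-1)), -3))) = Mul(826, Mul(4, 2)) = Mul(826, 8) = 6608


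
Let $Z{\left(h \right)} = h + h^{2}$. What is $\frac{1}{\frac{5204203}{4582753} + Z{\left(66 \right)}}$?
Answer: $\frac{4582753}{20270137969} \approx 0.00022608$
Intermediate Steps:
$\frac{1}{\frac{5204203}{4582753} + Z{\left(66 \right)}} = \frac{1}{\frac{5204203}{4582753} + 66 \left(1 + 66\right)} = \frac{1}{5204203 \cdot \frac{1}{4582753} + 66 \cdot 67} = \frac{1}{\frac{5204203}{4582753} + 4422} = \frac{1}{\frac{20270137969}{4582753}} = \frac{4582753}{20270137969}$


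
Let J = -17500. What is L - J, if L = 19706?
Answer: 37206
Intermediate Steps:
L - J = 19706 - 1*(-17500) = 19706 + 17500 = 37206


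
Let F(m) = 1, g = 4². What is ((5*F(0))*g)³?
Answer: 512000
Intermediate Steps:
g = 16
((5*F(0))*g)³ = ((5*1)*16)³ = (5*16)³ = 80³ = 512000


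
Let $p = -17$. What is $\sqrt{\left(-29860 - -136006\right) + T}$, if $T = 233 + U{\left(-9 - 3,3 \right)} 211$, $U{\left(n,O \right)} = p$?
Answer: $2 \sqrt{25698} \approx 320.61$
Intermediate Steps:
$U{\left(n,O \right)} = -17$
$T = -3354$ ($T = 233 - 3587 = -3354$)
$\sqrt{\left(-29860 - -136006\right) + T} = \sqrt{\left(-29860 - -136006\right) - 3354} = \sqrt{\left(-29860 + 136006\right) - 3354} = \sqrt{106146 - 3354} = \sqrt{102792} = 2 \sqrt{25698}$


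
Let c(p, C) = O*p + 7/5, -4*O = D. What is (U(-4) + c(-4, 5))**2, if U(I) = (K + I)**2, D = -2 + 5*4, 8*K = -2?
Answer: 8982009/6400 ≈ 1403.4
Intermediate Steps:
K = -1/4 (K = (1/8)*(-2) = -1/4 ≈ -0.25000)
D = 18 (D = -2 + 20 = 18)
U(I) = (-1/4 + I)**2
O = -9/2 (O = -1/4*18 = -9/2 ≈ -4.5000)
c(p, C) = 7/5 - 9*p/2 (c(p, C) = -9*p/2 + 7/5 = 7/5 - 9*p/2)
(U(-4) + c(-4, 5))**2 = ((-1 + 4*(-4))**2/16 + (7/5 - 9/2*(-4)))**2 = ((-1 - 16)**2/16 + (7/5 + 18))**2 = ((1/16)*(-17)**2 + 97/5)**2 = ((1/16)*289 + 97/5)**2 = (289/16 + 97/5)**2 = (2997/80)**2 = 8982009/6400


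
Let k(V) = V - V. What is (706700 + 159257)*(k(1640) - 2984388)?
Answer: -2584351679316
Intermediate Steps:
k(V) = 0
(706700 + 159257)*(k(1640) - 2984388) = (706700 + 159257)*(0 - 2984388) = 865957*(-2984388) = -2584351679316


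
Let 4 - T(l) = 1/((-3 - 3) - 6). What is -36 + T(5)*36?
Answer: 111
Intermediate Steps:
T(l) = 49/12 (T(l) = 4 - 1/((-3 - 3) - 6) = 4 - 1/(-6 - 6) = 4 - 1/(-12) = 4 - 1*(-1/12) = 4 + 1/12 = 49/12)
-36 + T(5)*36 = -36 + (49/12)*36 = -36 + 147 = 111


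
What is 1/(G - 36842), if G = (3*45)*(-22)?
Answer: -1/39812 ≈ -2.5118e-5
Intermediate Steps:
G = -2970 (G = 135*(-22) = -2970)
1/(G - 36842) = 1/(-2970 - 36842) = 1/(-39812) = -1/39812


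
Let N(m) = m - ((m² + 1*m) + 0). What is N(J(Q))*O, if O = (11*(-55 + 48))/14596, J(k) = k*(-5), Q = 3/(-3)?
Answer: 1925/14596 ≈ 0.13189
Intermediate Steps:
Q = -1 (Q = 3*(-⅓) = -1)
J(k) = -5*k
N(m) = -m² (N(m) = m - ((m² + m) + 0) = m - ((m + m²) + 0) = m - (m + m²) = m + (-m - m²) = -m²)
O = -77/14596 (O = (11*(-7))*(1/14596) = -77*1/14596 = -77/14596 ≈ -0.0052754)
N(J(Q))*O = -(-5*(-1))²*(-77/14596) = -1*5²*(-77/14596) = -1*25*(-77/14596) = -25*(-77/14596) = 1925/14596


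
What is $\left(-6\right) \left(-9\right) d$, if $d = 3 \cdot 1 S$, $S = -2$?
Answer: $-324$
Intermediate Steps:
$d = -6$ ($d = 3 \cdot 1 \left(-2\right) = 3 \left(-2\right) = -6$)
$\left(-6\right) \left(-9\right) d = \left(-6\right) \left(-9\right) \left(-6\right) = 54 \left(-6\right) = -324$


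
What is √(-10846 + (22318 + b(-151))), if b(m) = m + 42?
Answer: √11363 ≈ 106.60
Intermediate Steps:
b(m) = 42 + m
√(-10846 + (22318 + b(-151))) = √(-10846 + (22318 + (42 - 151))) = √(-10846 + (22318 - 109)) = √(-10846 + 22209) = √11363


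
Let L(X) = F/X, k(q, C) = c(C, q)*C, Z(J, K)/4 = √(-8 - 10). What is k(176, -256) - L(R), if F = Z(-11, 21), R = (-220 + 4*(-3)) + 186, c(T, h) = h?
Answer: -45056 + 6*I*√2/23 ≈ -45056.0 + 0.36893*I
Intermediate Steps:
Z(J, K) = 12*I*√2 (Z(J, K) = 4*√(-8 - 10) = 4*√(-18) = 4*(3*I*√2) = 12*I*√2)
k(q, C) = C*q (k(q, C) = q*C = C*q)
R = -46 (R = (-220 - 12) + 186 = -232 + 186 = -46)
F = 12*I*√2 ≈ 16.971*I
L(X) = 12*I*√2/X (L(X) = (12*I*√2)/X = 12*I*√2/X)
k(176, -256) - L(R) = -256*176 - 12*I*√2/(-46) = -45056 - 12*I*√2*(-1)/46 = -45056 - (-6)*I*√2/23 = -45056 + 6*I*√2/23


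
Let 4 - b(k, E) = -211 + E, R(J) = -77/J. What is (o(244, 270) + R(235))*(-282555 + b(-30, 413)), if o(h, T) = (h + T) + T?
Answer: -52072640739/235 ≈ -2.2159e+8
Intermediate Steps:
b(k, E) = 215 - E (b(k, E) = 4 - (-211 + E) = 4 + (211 - E) = 215 - E)
o(h, T) = h + 2*T (o(h, T) = (T + h) + T = h + 2*T)
(o(244, 270) + R(235))*(-282555 + b(-30, 413)) = ((244 + 2*270) - 77/235)*(-282555 + (215 - 1*413)) = ((244 + 540) - 77*1/235)*(-282555 + (215 - 413)) = (784 - 77/235)*(-282555 - 198) = (184163/235)*(-282753) = -52072640739/235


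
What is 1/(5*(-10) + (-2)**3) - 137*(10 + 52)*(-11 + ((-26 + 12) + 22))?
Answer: 1477955/58 ≈ 25482.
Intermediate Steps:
1/(5*(-10) + (-2)**3) - 137*(10 + 52)*(-11 + ((-26 + 12) + 22)) = 1/(-50 - 8) - 8494*(-11 + (-14 + 22)) = 1/(-58) - 8494*(-11 + 8) = -1/58 - 8494*(-3) = -1/58 - 137*(-186) = -1/58 + 25482 = 1477955/58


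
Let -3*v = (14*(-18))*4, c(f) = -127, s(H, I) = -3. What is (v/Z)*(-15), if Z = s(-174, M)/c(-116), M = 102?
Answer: -213360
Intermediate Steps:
v = 336 (v = -14*(-18)*4/3 = -(-84)*4 = -1/3*(-1008) = 336)
Z = 3/127 (Z = -3/(-127) = -3*(-1/127) = 3/127 ≈ 0.023622)
(v/Z)*(-15) = (336/(3/127))*(-15) = (336*(127/3))*(-15) = 14224*(-15) = -213360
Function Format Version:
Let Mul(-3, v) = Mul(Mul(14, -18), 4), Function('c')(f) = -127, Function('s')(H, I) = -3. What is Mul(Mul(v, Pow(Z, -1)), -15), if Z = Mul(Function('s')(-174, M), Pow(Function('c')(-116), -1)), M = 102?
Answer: -213360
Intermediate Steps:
v = 336 (v = Mul(Rational(-1, 3), Mul(Mul(14, -18), 4)) = Mul(Rational(-1, 3), Mul(-252, 4)) = Mul(Rational(-1, 3), -1008) = 336)
Z = Rational(3, 127) (Z = Mul(-3, Pow(-127, -1)) = Mul(-3, Rational(-1, 127)) = Rational(3, 127) ≈ 0.023622)
Mul(Mul(v, Pow(Z, -1)), -15) = Mul(Mul(336, Pow(Rational(3, 127), -1)), -15) = Mul(Mul(336, Rational(127, 3)), -15) = Mul(14224, -15) = -213360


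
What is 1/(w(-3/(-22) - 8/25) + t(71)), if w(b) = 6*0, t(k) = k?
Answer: 1/71 ≈ 0.014085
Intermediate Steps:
w(b) = 0
1/(w(-3/(-22) - 8/25) + t(71)) = 1/(0 + 71) = 1/71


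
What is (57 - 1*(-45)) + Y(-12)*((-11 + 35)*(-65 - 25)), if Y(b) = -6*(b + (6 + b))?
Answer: -233178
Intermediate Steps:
Y(b) = -36 - 12*b (Y(b) = -6*(6 + 2*b) = -36 - 12*b)
(57 - 1*(-45)) + Y(-12)*((-11 + 35)*(-65 - 25)) = (57 - 1*(-45)) + (-36 - 12*(-12))*((-11 + 35)*(-65 - 25)) = (57 + 45) + (-36 + 144)*(24*(-90)) = 102 + 108*(-2160) = 102 - 233280 = -233178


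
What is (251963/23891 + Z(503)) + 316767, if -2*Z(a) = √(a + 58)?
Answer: 7568132360/23891 - √561/2 ≈ 3.1677e+5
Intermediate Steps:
Z(a) = -√(58 + a)/2 (Z(a) = -√(a + 58)/2 = -√(58 + a)/2)
(251963/23891 + Z(503)) + 316767 = (251963/23891 - √(58 + 503)/2) + 316767 = (251963*(1/23891) - √561/2) + 316767 = (251963/23891 - √561/2) + 316767 = 7568132360/23891 - √561/2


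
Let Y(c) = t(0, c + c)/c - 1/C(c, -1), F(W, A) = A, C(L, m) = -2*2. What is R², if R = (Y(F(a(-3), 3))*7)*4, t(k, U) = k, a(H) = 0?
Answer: 49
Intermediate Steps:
C(L, m) = -4
Y(c) = ¼ (Y(c) = 0/c - 1/(-4) = 0 - 1*(-¼) = 0 + ¼ = ¼)
R = 7 (R = ((¼)*7)*4 = (7/4)*4 = 7)
R² = 7² = 49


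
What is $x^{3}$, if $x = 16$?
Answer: $4096$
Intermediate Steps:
$x^{3} = 16^{3} = 4096$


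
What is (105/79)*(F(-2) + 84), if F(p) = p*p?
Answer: 9240/79 ≈ 116.96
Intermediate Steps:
F(p) = p²
(105/79)*(F(-2) + 84) = (105/79)*((-2)² + 84) = (105*(1/79))*(4 + 84) = (105/79)*88 = 9240/79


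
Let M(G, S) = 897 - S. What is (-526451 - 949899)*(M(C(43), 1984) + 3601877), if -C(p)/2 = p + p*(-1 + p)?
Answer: -5316026316500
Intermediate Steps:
C(p) = -2*p - 2*p*(-1 + p) (C(p) = -2*(p + p*(-1 + p)) = -2*p - 2*p*(-1 + p))
(-526451 - 949899)*(M(C(43), 1984) + 3601877) = (-526451 - 949899)*((897 - 1*1984) + 3601877) = -1476350*((897 - 1984) + 3601877) = -1476350*(-1087 + 3601877) = -1476350*3600790 = -5316026316500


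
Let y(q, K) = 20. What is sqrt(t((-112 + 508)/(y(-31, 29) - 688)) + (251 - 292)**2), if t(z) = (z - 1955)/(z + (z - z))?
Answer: sqrt(5423033)/33 ≈ 70.568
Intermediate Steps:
t(z) = (-1955 + z)/z (t(z) = (-1955 + z)/(z + 0) = (-1955 + z)/z)
sqrt(t((-112 + 508)/(y(-31, 29) - 688)) + (251 - 292)**2) = sqrt((-1955 + (-112 + 508)/(20 - 688))/(((-112 + 508)/(20 - 688))) + (251 - 292)**2) = sqrt((-1955 + 396/(-668))/((396/(-668))) + (-41)**2) = sqrt((-1955 + 396*(-1/668))/((396*(-1/668))) + 1681) = sqrt((-1955 - 99/167)/(-99/167) + 1681) = sqrt(-167/99*(-326584/167) + 1681) = sqrt(326584/99 + 1681) = sqrt(493003/99) = sqrt(5423033)/33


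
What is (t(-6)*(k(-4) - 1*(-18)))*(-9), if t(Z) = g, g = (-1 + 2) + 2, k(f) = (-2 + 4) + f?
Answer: -432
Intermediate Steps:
k(f) = 2 + f
g = 3 (g = 1 + 2 = 3)
t(Z) = 3
(t(-6)*(k(-4) - 1*(-18)))*(-9) = (3*((2 - 4) - 1*(-18)))*(-9) = (3*(-2 + 18))*(-9) = (3*16)*(-9) = 48*(-9) = -432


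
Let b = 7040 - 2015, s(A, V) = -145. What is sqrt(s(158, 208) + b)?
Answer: 4*sqrt(305) ≈ 69.857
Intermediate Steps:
b = 5025
sqrt(s(158, 208) + b) = sqrt(-145 + 5025) = sqrt(4880) = 4*sqrt(305)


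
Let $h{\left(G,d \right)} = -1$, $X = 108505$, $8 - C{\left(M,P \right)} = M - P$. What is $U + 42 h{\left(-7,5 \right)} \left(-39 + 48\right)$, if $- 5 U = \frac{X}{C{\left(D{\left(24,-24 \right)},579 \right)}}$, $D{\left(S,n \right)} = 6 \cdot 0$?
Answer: $- \frac{243587}{587} \approx -414.97$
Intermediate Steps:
$D{\left(S,n \right)} = 0$
$C{\left(M,P \right)} = 8 + P - M$ ($C{\left(M,P \right)} = 8 - \left(M - P\right) = 8 + P - M$)
$U = - \frac{21701}{587}$ ($U = - \frac{108505 \frac{1}{8 + 579 - 0}}{5} = - \frac{108505 \frac{1}{8 + 579 + 0}}{5} = - \frac{108505 \cdot \frac{1}{587}}{5} = \left(- \frac{1}{5}\right) \frac{108505}{587} = - \frac{21701}{587} \approx -36.969$)
$U + 42 h{\left(-7,5 \right)} \left(-39 + 48\right) = - \frac{21701}{587} + 42 \left(- (-39 + 48)\right) = - \frac{21701}{587} + 42 \left(\left(-1\right) 9\right) = - \frac{21701}{587} + 42 \left(-9\right) = - \frac{21701}{587} - 378 = - \frac{243587}{587}$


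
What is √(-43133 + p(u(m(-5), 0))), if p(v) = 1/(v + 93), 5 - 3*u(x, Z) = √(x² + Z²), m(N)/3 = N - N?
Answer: I*√869733599/142 ≈ 207.68*I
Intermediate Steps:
m(N) = 0 (m(N) = 3*(N - N) = 3*0 = 0)
u(x, Z) = 5/3 - √(Z² + x²)/3 (u(x, Z) = 5/3 - √(x² + Z²)/3 = 5/3 - √(Z² + x²)/3)
p(v) = 1/(93 + v)
√(-43133 + p(u(m(-5), 0))) = √(-43133 + 1/(93 + (5/3 - √(0² + 0²)/3))) = √(-43133 + 1/(93 + (5/3 - √(0 + 0)/3))) = √(-43133 + 1/(93 + (5/3 - √0/3))) = √(-43133 + 1/(93 + (5/3 - ⅓*0))) = √(-43133 + 1/(93 + (5/3 + 0))) = √(-43133 + 1/(93 + 5/3)) = √(-43133 + 1/(284/3)) = √(-43133 + 3/284) = √(-12249769/284) = I*√869733599/142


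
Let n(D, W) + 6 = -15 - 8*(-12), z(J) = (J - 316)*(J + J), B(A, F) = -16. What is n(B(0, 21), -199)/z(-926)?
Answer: 25/766728 ≈ 3.2606e-5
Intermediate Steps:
z(J) = 2*J*(-316 + J) (z(J) = (-316 + J)*(2*J) = 2*J*(-316 + J))
n(D, W) = 75 (n(D, W) = -6 + (-15 - 8*(-12)) = -6 + (-15 + 96) = -6 + 81 = 75)
n(B(0, 21), -199)/z(-926) = 75/((2*(-926)*(-316 - 926))) = 75/((2*(-926)*(-1242))) = 75/2300184 = 75*(1/2300184) = 25/766728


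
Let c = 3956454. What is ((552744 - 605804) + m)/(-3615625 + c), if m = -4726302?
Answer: -4779362/340829 ≈ -14.023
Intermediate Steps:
((552744 - 605804) + m)/(-3615625 + c) = ((552744 - 605804) - 4726302)/(-3615625 + 3956454) = (-53060 - 4726302)/340829 = -4779362*1/340829 = -4779362/340829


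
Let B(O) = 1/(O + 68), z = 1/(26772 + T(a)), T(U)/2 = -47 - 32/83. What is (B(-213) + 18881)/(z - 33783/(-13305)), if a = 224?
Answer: 1075388181233376/144620604107 ≈ 7435.9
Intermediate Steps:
T(U) = -7866/83 (T(U) = 2*(-47 - 32/83) = 2*(-3933/83) = -7866/83)
z = 83/2214210 (z = 1/(26772 - 7866/83) = 1/(2214210/83) = 83/2214210 ≈ 3.7485e-5)
B(O) = 1/(68 + O)
(B(-213) + 18881)/(z - 33783/(-13305)) = (1/(68 - 213) + 18881)/(83/2214210 - 33783/(-13305)) = (1/(-145) + 18881)/(83/2214210 - 33783*(-1/13305)) = (-1/145 + 18881)/(83/2214210 + 11261/4435) = 2737744/(145*(4986917383/1964004270)) = (2737744/145)*(1964004270/4986917383) = 1075388181233376/144620604107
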